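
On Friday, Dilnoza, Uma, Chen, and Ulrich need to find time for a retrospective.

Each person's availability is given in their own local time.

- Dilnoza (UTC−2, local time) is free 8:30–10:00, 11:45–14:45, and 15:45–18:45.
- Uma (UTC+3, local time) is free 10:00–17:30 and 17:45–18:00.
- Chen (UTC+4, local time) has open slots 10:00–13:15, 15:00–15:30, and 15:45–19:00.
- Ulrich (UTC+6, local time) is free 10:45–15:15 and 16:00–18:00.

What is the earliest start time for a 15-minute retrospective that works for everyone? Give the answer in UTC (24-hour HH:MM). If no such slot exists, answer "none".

11:00

Dilnoza → UTC: 10:30–12:00, 13:45–16:45, 17:45–20:45.
Uma → UTC: 07:00–14:30, 14:45–15:00.
Chen → UTC: 06:00–09:15, 11:00–11:30, 11:45–15:00.
Ulrich → UTC: 04:45–09:15, 10:00–12:00.
Dilnoza ∩ Uma: 10:30–12:00, 13:45–14:30, 14:45–15:00.
Dilnoza ∩ Uma ∩ Chen: 11:00–11:30, 11:45–12:00, 13:45–14:30, 14:45–15:00.
Dilnoza ∩ Uma ∩ Chen ∩ Ulrich: 11:00–11:30, 11:45–12:00.
Windows ≥ 15 min: 11:00–11:30, 11:45–12:00.
Earliest such window starts at 11:00.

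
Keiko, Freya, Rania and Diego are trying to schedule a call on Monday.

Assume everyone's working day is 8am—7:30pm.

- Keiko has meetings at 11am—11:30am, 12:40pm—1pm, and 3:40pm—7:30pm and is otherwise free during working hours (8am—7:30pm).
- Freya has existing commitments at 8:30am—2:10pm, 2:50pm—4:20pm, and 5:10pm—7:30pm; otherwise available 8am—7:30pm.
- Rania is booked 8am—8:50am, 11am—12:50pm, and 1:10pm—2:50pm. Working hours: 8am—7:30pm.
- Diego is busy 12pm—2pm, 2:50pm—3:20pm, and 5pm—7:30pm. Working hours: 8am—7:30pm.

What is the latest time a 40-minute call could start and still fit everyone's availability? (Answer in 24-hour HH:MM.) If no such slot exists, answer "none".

none

Keiko free within 08:00–19:30: 08:00–11:00, 11:30–12:40, 13:00–15:40.
Freya free within 08:00–19:30: 08:00–08:30, 14:10–14:50, 16:20–17:10.
Rania free within 08:00–19:30: 08:50–11:00, 12:50–13:10, 14:50–19:30.
Diego free within 08:00–19:30: 08:00–12:00, 14:00–14:50, 15:20–17:00.
Keiko ∩ Freya: 08:00–08:30, 14:10–14:50.
Keiko ∩ Freya ∩ Rania: (none).
Keiko ∩ Freya ∩ Rania ∩ Diego: (none).
Windows ≥ 40 min: (none).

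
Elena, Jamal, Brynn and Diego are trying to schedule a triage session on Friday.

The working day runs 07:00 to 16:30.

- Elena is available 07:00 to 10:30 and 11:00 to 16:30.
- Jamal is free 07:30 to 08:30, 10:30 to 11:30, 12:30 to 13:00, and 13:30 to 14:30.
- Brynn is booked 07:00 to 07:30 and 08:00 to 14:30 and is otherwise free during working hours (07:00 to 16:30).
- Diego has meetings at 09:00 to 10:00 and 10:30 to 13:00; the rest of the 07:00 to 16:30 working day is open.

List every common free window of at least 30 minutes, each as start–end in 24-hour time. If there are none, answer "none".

Brynn free within 07:00–16:30: 07:30–08:00, 14:30–16:30.
Diego free within 07:00–16:30: 07:00–09:00, 10:00–10:30, 13:00–16:30.
Elena ∩ Jamal: 07:30–08:30, 11:00–11:30, 12:30–13:00, 13:30–14:30.
Elena ∩ Jamal ∩ Brynn: 07:30–08:00.
Elena ∩ Jamal ∩ Brynn ∩ Diego: 07:30–08:00.
Windows ≥ 30 min: 07:30–08:00.

07:30–08:00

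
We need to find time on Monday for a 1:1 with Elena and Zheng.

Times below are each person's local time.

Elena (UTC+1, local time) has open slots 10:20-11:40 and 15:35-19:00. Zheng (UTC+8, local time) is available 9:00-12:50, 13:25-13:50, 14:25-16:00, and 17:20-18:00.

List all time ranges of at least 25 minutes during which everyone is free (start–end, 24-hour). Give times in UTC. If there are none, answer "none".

Elena → UTC: 09:20–10:40, 14:35–18:00.
Zheng → UTC: 01:00–04:50, 05:25–05:50, 06:25–08:00, 09:20–10:00.
Elena ∩ Zheng: 09:20–10:00.
Windows ≥ 25 min: 09:20–10:00.

09:20–10:00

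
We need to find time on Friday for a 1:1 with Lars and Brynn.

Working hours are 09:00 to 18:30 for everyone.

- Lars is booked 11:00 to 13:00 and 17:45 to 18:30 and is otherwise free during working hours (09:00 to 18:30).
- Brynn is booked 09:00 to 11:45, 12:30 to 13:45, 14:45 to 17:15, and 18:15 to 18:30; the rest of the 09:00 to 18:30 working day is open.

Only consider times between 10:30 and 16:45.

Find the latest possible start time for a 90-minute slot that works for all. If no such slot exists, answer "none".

Lars free within 09:00–18:30: 09:00–11:00, 13:00–17:45.
Brynn free within 09:00–18:30: 11:45–12:30, 13:45–14:45, 17:15–18:15.
Lars ∩ Brynn: 13:45–14:45, 17:15–17:45.
Restricted to 10:30–16:45: 13:45–14:45.
Windows ≥ 90 min: (none).

none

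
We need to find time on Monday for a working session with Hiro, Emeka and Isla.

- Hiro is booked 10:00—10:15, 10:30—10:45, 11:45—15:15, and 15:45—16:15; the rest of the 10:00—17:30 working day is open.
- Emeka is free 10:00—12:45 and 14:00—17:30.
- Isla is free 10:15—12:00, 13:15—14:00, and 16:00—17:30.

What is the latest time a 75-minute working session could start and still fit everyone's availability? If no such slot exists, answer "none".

Hiro free within 10:00–17:30: 10:15–10:30, 10:45–11:45, 15:15–15:45, 16:15–17:30.
Hiro ∩ Emeka: 10:15–10:30, 10:45–11:45, 15:15–15:45, 16:15–17:30.
Hiro ∩ Emeka ∩ Isla: 10:15–10:30, 10:45–11:45, 16:15–17:30.
Windows ≥ 75 min: 16:15–17:30.
Latest start in the last window 16:15–17:30 is 17:30 − 75 min = 16:15.

16:15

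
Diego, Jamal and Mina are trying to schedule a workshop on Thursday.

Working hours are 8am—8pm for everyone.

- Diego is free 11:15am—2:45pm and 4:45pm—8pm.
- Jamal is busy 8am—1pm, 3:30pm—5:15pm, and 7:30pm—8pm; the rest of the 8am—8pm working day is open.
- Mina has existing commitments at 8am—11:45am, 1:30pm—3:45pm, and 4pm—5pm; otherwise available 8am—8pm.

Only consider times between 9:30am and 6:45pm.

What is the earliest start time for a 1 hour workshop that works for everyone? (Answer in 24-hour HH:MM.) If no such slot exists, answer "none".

Jamal free within 08:00–20:00: 13:00–15:30, 17:15–19:30.
Mina free within 08:00–20:00: 11:45–13:30, 15:45–16:00, 17:00–20:00.
Diego ∩ Jamal: 13:00–14:45, 17:15–19:30.
Diego ∩ Jamal ∩ Mina: 13:00–13:30, 17:15–19:30.
Restricted to 09:30–18:45: 13:00–13:30, 17:15–18:45.
Windows ≥ 60 min: 17:15–18:45.
Earliest such window starts at 17:15.

17:15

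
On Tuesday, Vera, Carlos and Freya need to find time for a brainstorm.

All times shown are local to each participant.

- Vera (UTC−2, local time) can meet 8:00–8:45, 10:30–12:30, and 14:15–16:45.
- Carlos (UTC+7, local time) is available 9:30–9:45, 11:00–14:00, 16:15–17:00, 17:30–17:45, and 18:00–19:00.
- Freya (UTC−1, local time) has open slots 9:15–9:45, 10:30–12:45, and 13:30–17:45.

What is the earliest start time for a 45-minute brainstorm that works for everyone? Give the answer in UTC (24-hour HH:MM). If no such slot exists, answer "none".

none

Vera → UTC: 10:00–10:45, 12:30–14:30, 16:15–18:45.
Carlos → UTC: 02:30–02:45, 04:00–07:00, 09:15–10:00, 10:30–10:45, 11:00–12:00.
Freya → UTC: 10:15–10:45, 11:30–13:45, 14:30–18:45.
Vera ∩ Carlos: 10:30–10:45.
Vera ∩ Carlos ∩ Freya: 10:30–10:45.
Windows ≥ 45 min: (none).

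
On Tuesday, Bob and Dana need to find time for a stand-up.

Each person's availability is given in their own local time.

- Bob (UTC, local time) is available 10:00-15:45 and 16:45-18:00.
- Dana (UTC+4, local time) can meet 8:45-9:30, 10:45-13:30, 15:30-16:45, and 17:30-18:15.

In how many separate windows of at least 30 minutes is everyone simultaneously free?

2

Bob → UTC: 10:00–15:45, 16:45–18:00.
Dana → UTC: 04:45–05:30, 06:45–09:30, 11:30–12:45, 13:30–14:15.
Bob ∩ Dana: 11:30–12:45, 13:30–14:15.
Windows ≥ 30 min: 11:30–12:45, 13:30–14:15.
That's 2 windows.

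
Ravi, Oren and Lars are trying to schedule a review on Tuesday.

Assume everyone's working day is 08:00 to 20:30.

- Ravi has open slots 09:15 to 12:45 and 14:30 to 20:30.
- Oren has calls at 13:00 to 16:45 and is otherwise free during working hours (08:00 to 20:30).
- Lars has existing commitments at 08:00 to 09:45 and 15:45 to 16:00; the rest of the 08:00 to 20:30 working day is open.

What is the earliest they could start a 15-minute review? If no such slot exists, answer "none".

09:45

Oren free within 08:00–20:30: 08:00–13:00, 16:45–20:30.
Lars free within 08:00–20:30: 09:45–15:45, 16:00–20:30.
Ravi ∩ Oren: 09:15–12:45, 16:45–20:30.
Ravi ∩ Oren ∩ Lars: 09:45–12:45, 16:45–20:30.
Windows ≥ 15 min: 09:45–12:45, 16:45–20:30.
Earliest such window starts at 09:45.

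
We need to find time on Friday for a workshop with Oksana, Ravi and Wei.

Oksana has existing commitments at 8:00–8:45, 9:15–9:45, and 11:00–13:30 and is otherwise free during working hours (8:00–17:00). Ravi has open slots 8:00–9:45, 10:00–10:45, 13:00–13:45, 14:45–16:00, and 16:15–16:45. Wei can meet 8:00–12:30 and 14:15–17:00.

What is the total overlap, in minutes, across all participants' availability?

Oksana free within 08:00–17:00: 08:45–09:15, 09:45–11:00, 13:30–17:00.
Oksana ∩ Ravi: 08:45–09:15, 10:00–10:45, 13:30–13:45, 14:45–16:00, 16:15–16:45.
Oksana ∩ Ravi ∩ Wei: 08:45–09:15, 10:00–10:45, 14:45–16:00, 16:15–16:45.
Total common minutes: 30 + 45 + 75 + 30 = 180.

180 minutes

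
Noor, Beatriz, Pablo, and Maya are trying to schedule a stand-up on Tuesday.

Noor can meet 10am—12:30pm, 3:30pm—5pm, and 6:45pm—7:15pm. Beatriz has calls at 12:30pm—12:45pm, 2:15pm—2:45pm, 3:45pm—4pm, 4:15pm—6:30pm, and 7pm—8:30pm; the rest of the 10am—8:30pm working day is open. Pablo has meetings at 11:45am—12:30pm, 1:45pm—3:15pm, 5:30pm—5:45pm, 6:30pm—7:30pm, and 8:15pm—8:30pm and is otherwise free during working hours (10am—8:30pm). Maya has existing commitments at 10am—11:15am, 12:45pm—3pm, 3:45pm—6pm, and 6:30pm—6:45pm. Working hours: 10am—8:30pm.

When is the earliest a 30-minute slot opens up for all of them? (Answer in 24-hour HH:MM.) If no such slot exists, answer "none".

11:15

Beatriz free within 10:00–20:30: 10:00–12:30, 12:45–14:15, 14:45–15:45, 16:00–16:15, 18:30–19:00.
Pablo free within 10:00–20:30: 10:00–11:45, 12:30–13:45, 15:15–17:30, 17:45–18:30, 19:30–20:15.
Maya free within 10:00–20:30: 11:15–12:45, 15:00–15:45, 18:00–18:30, 18:45–20:30.
Noor ∩ Beatriz: 10:00–12:30, 15:30–15:45, 16:00–16:15, 18:45–19:00.
Noor ∩ Beatriz ∩ Pablo: 10:00–11:45, 15:30–15:45, 16:00–16:15.
Noor ∩ Beatriz ∩ Pablo ∩ Maya: 11:15–11:45, 15:30–15:45.
Windows ≥ 30 min: 11:15–11:45.
Earliest such window starts at 11:15.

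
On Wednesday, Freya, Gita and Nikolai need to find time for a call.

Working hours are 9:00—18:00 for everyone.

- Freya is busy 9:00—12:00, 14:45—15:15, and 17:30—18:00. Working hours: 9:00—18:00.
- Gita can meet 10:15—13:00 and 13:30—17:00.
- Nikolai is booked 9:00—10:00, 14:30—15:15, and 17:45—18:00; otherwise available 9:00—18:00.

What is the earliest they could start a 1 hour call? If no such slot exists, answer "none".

Freya free within 09:00–18:00: 12:00–14:45, 15:15–17:30.
Nikolai free within 09:00–18:00: 10:00–14:30, 15:15–17:45.
Freya ∩ Gita: 12:00–13:00, 13:30–14:45, 15:15–17:00.
Freya ∩ Gita ∩ Nikolai: 12:00–13:00, 13:30–14:30, 15:15–17:00.
Windows ≥ 60 min: 12:00–13:00, 13:30–14:30, 15:15–17:00.
Earliest such window starts at 12:00.

12:00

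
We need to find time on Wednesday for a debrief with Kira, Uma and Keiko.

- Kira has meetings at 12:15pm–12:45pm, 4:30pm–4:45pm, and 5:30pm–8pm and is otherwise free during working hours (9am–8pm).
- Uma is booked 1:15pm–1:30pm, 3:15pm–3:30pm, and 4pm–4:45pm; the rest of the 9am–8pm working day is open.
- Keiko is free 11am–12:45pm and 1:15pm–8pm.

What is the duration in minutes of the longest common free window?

105 minutes

Kira free within 09:00–20:00: 09:00–12:15, 12:45–16:30, 16:45–17:30.
Uma free within 09:00–20:00: 09:00–13:15, 13:30–15:15, 15:30–16:00, 16:45–20:00.
Kira ∩ Uma: 09:00–12:15, 12:45–13:15, 13:30–15:15, 15:30–16:00, 16:45–17:30.
Kira ∩ Uma ∩ Keiko: 11:00–12:15, 13:30–15:15, 15:30–16:00, 16:45–17:30.
Common window lengths: 75, 105, 30, 45 min; longest is 105.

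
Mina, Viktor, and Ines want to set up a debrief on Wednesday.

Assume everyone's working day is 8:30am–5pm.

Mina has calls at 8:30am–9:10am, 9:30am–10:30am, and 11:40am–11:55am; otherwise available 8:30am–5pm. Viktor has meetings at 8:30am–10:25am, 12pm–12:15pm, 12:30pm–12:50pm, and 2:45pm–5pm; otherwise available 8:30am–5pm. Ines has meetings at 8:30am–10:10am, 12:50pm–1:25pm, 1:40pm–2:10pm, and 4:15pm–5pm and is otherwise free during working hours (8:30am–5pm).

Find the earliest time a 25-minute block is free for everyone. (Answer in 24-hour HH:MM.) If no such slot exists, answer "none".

Mina free within 08:30–17:00: 09:10–09:30, 10:30–11:40, 11:55–17:00.
Viktor free within 08:30–17:00: 10:25–12:00, 12:15–12:30, 12:50–14:45.
Ines free within 08:30–17:00: 10:10–12:50, 13:25–13:40, 14:10–16:15.
Mina ∩ Viktor: 10:30–11:40, 11:55–12:00, 12:15–12:30, 12:50–14:45.
Mina ∩ Viktor ∩ Ines: 10:30–11:40, 11:55–12:00, 12:15–12:30, 13:25–13:40, 14:10–14:45.
Windows ≥ 25 min: 10:30–11:40, 14:10–14:45.
Earliest such window starts at 10:30.

10:30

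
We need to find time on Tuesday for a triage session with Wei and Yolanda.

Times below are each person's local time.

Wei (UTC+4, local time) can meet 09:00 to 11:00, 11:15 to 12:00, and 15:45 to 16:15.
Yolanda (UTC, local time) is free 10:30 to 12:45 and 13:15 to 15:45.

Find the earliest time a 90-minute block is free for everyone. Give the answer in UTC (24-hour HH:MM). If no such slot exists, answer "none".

none

Wei → UTC: 05:00–07:00, 07:15–08:00, 11:45–12:15.
Yolanda → UTC: 10:30–12:45, 13:15–15:45.
Wei ∩ Yolanda: 11:45–12:15.
Windows ≥ 90 min: (none).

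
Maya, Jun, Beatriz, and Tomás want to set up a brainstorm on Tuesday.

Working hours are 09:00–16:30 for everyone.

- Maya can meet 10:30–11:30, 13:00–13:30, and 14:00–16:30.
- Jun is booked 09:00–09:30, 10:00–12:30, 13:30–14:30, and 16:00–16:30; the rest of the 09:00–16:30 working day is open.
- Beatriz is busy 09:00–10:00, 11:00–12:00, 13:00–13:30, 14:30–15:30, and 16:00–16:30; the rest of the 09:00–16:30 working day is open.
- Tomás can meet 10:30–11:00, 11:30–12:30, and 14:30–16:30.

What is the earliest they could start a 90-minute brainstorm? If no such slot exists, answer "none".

none

Jun free within 09:00–16:30: 09:30–10:00, 12:30–13:30, 14:30–16:00.
Beatriz free within 09:00–16:30: 10:00–11:00, 12:00–13:00, 13:30–14:30, 15:30–16:00.
Maya ∩ Jun: 13:00–13:30, 14:30–16:00.
Maya ∩ Jun ∩ Beatriz: 15:30–16:00.
Maya ∩ Jun ∩ Beatriz ∩ Tomás: 15:30–16:00.
Windows ≥ 90 min: (none).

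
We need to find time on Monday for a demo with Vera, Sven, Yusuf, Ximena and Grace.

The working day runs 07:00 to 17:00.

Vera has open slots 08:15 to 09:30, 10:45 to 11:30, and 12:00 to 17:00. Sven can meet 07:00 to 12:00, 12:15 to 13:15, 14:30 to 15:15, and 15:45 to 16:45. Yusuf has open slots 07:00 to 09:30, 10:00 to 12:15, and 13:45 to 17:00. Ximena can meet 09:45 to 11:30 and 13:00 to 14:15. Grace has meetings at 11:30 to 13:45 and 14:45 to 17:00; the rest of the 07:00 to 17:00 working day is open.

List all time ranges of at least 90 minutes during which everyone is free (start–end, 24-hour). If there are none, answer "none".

none

Grace free within 07:00–17:00: 07:00–11:30, 13:45–14:45.
Vera ∩ Sven: 08:15–09:30, 10:45–11:30, 12:15–13:15, 14:30–15:15, 15:45–16:45.
Vera ∩ Sven ∩ Yusuf: 08:15–09:30, 10:45–11:30, 14:30–15:15, 15:45–16:45.
Vera ∩ Sven ∩ Yusuf ∩ Ximena: 10:45–11:30.
Vera ∩ Sven ∩ Yusuf ∩ Ximena ∩ Grace: 10:45–11:30.
Windows ≥ 90 min: (none).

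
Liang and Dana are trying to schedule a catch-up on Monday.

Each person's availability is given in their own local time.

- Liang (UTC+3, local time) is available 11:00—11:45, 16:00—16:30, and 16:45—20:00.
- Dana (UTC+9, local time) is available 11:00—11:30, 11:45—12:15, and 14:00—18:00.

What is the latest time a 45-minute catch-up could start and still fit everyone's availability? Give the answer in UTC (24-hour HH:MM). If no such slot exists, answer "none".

Liang → UTC: 08:00–08:45, 13:00–13:30, 13:45–17:00.
Dana → UTC: 02:00–02:30, 02:45–03:15, 05:00–09:00.
Liang ∩ Dana: 08:00–08:45.
Windows ≥ 45 min: 08:00–08:45.
Latest start in the last window 08:00–08:45 is 08:45 − 45 min = 08:00.

08:00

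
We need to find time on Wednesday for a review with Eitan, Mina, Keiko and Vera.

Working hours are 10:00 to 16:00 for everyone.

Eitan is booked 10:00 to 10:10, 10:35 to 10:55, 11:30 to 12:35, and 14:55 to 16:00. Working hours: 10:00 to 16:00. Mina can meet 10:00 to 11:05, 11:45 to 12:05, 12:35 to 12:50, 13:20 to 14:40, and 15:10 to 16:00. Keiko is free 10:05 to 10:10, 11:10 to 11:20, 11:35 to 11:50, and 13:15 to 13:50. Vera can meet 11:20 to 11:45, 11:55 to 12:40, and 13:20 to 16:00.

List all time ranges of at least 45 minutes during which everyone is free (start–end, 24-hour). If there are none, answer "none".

none

Eitan free within 10:00–16:00: 10:10–10:35, 10:55–11:30, 12:35–14:55.
Eitan ∩ Mina: 10:10–10:35, 10:55–11:05, 12:35–12:50, 13:20–14:40.
Eitan ∩ Mina ∩ Keiko: 13:20–13:50.
Eitan ∩ Mina ∩ Keiko ∩ Vera: 13:20–13:50.
Windows ≥ 45 min: (none).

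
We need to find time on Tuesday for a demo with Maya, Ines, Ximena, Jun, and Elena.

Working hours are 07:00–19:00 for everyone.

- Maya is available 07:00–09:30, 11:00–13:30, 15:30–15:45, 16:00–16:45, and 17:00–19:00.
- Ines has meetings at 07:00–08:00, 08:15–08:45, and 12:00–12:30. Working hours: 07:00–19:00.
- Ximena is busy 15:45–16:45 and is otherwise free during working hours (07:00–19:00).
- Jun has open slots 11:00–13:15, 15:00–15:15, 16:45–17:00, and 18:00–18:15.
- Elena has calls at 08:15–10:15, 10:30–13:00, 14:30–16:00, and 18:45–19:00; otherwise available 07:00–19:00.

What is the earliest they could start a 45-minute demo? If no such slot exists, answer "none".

none

Ines free within 07:00–19:00: 08:00–08:15, 08:45–12:00, 12:30–19:00.
Ximena free within 07:00–19:00: 07:00–15:45, 16:45–19:00.
Elena free within 07:00–19:00: 07:00–08:15, 10:15–10:30, 13:00–14:30, 16:00–18:45.
Maya ∩ Ines: 08:00–08:15, 08:45–09:30, 11:00–12:00, 12:30–13:30, 15:30–15:45, 16:00–16:45, 17:00–19:00.
Maya ∩ Ines ∩ Ximena: 08:00–08:15, 08:45–09:30, 11:00–12:00, 12:30–13:30, 15:30–15:45, 17:00–19:00.
Maya ∩ Ines ∩ Ximena ∩ Jun: 11:00–12:00, 12:30–13:15, 18:00–18:15.
Maya ∩ Ines ∩ Ximena ∩ Jun ∩ Elena: 13:00–13:15, 18:00–18:15.
Windows ≥ 45 min: (none).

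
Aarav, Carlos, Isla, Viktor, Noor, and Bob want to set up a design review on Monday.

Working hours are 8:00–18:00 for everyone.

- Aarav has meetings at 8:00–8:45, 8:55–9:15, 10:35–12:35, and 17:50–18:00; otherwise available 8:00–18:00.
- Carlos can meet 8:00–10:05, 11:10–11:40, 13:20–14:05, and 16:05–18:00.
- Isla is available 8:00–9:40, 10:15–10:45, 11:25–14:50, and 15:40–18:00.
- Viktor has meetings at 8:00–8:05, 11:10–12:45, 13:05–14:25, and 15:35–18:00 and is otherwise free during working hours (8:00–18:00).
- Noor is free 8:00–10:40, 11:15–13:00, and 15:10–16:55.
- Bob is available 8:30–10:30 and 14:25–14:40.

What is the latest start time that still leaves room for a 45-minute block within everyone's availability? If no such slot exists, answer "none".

Aarav free within 08:00–18:00: 08:45–08:55, 09:15–10:35, 12:35–17:50.
Viktor free within 08:00–18:00: 08:05–11:10, 12:45–13:05, 14:25–15:35.
Aarav ∩ Carlos: 08:45–08:55, 09:15–10:05, 13:20–14:05, 16:05–17:50.
Aarav ∩ Carlos ∩ Isla: 08:45–08:55, 09:15–09:40, 13:20–14:05, 16:05–17:50.
Aarav ∩ Carlos ∩ Isla ∩ Viktor: 08:45–08:55, 09:15–09:40.
Aarav ∩ Carlos ∩ Isla ∩ Viktor ∩ Noor: 08:45–08:55, 09:15–09:40.
Aarav ∩ Carlos ∩ Isla ∩ Viktor ∩ Noor ∩ Bob: 08:45–08:55, 09:15–09:40.
Windows ≥ 45 min: (none).

none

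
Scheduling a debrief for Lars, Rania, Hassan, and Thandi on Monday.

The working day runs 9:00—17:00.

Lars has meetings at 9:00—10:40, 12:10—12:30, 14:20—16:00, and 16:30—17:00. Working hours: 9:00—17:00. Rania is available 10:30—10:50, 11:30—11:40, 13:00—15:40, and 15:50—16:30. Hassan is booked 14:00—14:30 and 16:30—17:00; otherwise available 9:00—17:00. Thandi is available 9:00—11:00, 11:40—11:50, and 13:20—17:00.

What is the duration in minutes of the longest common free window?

Lars free within 09:00–17:00: 10:40–12:10, 12:30–14:20, 16:00–16:30.
Hassan free within 09:00–17:00: 09:00–14:00, 14:30–16:30.
Lars ∩ Rania: 10:40–10:50, 11:30–11:40, 13:00–14:20, 16:00–16:30.
Lars ∩ Rania ∩ Hassan: 10:40–10:50, 11:30–11:40, 13:00–14:00, 16:00–16:30.
Lars ∩ Rania ∩ Hassan ∩ Thandi: 10:40–10:50, 13:20–14:00, 16:00–16:30.
Common window lengths: 10, 40, 30 min; longest is 40.

40 minutes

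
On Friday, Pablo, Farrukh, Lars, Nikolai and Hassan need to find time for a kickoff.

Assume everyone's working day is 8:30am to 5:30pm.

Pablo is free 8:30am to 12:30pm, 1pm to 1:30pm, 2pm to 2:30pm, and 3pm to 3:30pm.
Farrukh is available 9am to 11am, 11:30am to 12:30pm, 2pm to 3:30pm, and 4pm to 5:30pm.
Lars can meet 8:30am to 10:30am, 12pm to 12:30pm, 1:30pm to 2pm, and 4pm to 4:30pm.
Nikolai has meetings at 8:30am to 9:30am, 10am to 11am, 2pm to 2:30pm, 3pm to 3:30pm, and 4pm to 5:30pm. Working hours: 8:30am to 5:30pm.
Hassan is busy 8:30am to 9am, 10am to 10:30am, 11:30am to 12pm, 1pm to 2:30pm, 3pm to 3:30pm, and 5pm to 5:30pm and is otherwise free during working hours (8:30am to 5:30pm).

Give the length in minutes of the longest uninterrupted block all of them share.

Nikolai free within 08:30–17:30: 09:30–10:00, 11:00–14:00, 14:30–15:00, 15:30–16:00.
Hassan free within 08:30–17:30: 09:00–10:00, 10:30–11:30, 12:00–13:00, 14:30–15:00, 15:30–17:00.
Pablo ∩ Farrukh: 09:00–11:00, 11:30–12:30, 14:00–14:30, 15:00–15:30.
Pablo ∩ Farrukh ∩ Lars: 09:00–10:30, 12:00–12:30.
Pablo ∩ Farrukh ∩ Lars ∩ Nikolai: 09:30–10:00, 12:00–12:30.
Pablo ∩ Farrukh ∩ Lars ∩ Nikolai ∩ Hassan: 09:30–10:00, 12:00–12:30.
Common window lengths: 30, 30 min; longest is 30.

30 minutes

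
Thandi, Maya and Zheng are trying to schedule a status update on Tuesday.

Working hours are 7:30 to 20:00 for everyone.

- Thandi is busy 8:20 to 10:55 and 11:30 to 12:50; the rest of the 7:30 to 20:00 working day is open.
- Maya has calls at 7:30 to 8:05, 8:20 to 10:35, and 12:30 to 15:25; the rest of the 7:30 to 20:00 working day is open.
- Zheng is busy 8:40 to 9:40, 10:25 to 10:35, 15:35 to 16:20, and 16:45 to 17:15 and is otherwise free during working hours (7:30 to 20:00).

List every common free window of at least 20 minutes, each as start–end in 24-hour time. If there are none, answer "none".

Thandi free within 07:30–20:00: 07:30–08:20, 10:55–11:30, 12:50–20:00.
Maya free within 07:30–20:00: 08:05–08:20, 10:35–12:30, 15:25–20:00.
Zheng free within 07:30–20:00: 07:30–08:40, 09:40–10:25, 10:35–15:35, 16:20–16:45, 17:15–20:00.
Thandi ∩ Maya: 08:05–08:20, 10:55–11:30, 15:25–20:00.
Thandi ∩ Maya ∩ Zheng: 08:05–08:20, 10:55–11:30, 15:25–15:35, 16:20–16:45, 17:15–20:00.
Windows ≥ 20 min: 10:55–11:30, 16:20–16:45, 17:15–20:00.

10:55–11:30, 16:20–16:45, 17:15–20:00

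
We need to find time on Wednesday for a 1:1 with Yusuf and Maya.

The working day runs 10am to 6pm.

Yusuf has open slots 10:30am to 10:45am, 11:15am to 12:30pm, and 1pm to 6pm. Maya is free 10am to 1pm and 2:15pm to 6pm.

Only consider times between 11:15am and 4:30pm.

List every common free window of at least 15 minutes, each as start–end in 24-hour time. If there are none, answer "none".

Yusuf ∩ Maya: 10:30–10:45, 11:15–12:30, 14:15–18:00.
Restricted to 11:15–16:30: 11:15–12:30, 14:15–16:30.
Windows ≥ 15 min: 11:15–12:30, 14:15–16:30.

11:15–12:30, 14:15–16:30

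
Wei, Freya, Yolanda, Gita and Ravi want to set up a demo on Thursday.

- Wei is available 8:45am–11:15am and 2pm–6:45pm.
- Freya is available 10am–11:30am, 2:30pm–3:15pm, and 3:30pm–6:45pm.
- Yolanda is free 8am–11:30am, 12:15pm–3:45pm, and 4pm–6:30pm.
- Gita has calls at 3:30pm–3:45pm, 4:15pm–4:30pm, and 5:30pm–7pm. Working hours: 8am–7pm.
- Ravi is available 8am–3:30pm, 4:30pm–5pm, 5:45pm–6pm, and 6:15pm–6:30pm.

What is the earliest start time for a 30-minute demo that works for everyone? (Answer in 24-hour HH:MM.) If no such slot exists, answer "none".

10:00

Gita free within 08:00–19:00: 08:00–15:30, 15:45–16:15, 16:30–17:30.
Wei ∩ Freya: 10:00–11:15, 14:30–15:15, 15:30–18:45.
Wei ∩ Freya ∩ Yolanda: 10:00–11:15, 14:30–15:15, 15:30–15:45, 16:00–18:30.
Wei ∩ Freya ∩ Yolanda ∩ Gita: 10:00–11:15, 14:30–15:15, 16:00–16:15, 16:30–17:30.
Wei ∩ Freya ∩ Yolanda ∩ Gita ∩ Ravi: 10:00–11:15, 14:30–15:15, 16:30–17:00.
Windows ≥ 30 min: 10:00–11:15, 14:30–15:15, 16:30–17:00.
Earliest such window starts at 10:00.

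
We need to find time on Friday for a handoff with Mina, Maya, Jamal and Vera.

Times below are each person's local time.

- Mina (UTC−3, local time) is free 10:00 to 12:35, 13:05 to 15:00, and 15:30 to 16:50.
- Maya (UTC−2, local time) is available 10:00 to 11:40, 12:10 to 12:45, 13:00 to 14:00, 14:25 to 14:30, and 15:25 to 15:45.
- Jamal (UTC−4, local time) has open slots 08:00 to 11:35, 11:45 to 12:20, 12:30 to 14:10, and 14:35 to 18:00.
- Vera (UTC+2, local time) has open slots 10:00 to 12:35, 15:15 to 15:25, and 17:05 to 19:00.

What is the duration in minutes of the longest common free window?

30 minutes

Mina → UTC: 13:00–15:35, 16:05–18:00, 18:30–19:50.
Maya → UTC: 12:00–13:40, 14:10–14:45, 15:00–16:00, 16:25–16:30, 17:25–17:45.
Jamal → UTC: 12:00–15:35, 15:45–16:20, 16:30–18:10, 18:35–22:00.
Vera → UTC: 08:00–10:35, 13:15–13:25, 15:05–17:00.
Mina ∩ Maya: 13:00–13:40, 14:10–14:45, 15:00–15:35, 16:25–16:30, 17:25–17:45.
Mina ∩ Maya ∩ Jamal: 13:00–13:40, 14:10–14:45, 15:00–15:35, 17:25–17:45.
Mina ∩ Maya ∩ Jamal ∩ Vera: 13:15–13:25, 15:05–15:35.
Common window lengths: 10, 30 min; longest is 30.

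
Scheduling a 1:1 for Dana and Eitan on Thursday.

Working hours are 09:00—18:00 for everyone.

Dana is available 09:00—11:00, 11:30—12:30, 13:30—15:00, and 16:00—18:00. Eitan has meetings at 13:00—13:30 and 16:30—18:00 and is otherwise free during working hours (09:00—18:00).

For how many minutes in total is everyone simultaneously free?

300 minutes

Eitan free within 09:00–18:00: 09:00–13:00, 13:30–16:30.
Dana ∩ Eitan: 09:00–11:00, 11:30–12:30, 13:30–15:00, 16:00–16:30.
Total common minutes: 120 + 60 + 90 + 30 = 300.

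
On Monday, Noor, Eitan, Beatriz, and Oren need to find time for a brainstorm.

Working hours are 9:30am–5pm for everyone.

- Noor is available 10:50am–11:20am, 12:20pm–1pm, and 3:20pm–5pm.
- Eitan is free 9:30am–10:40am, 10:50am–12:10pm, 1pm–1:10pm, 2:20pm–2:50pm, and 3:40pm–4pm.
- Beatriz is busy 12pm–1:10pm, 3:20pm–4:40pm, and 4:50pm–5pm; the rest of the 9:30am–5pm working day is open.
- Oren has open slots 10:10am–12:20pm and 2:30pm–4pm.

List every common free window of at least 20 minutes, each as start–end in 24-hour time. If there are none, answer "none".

Beatriz free within 09:30–17:00: 09:30–12:00, 13:10–15:20, 16:40–16:50.
Noor ∩ Eitan: 10:50–11:20, 15:40–16:00.
Noor ∩ Eitan ∩ Beatriz: 10:50–11:20.
Noor ∩ Eitan ∩ Beatriz ∩ Oren: 10:50–11:20.
Windows ≥ 20 min: 10:50–11:20.

10:50–11:20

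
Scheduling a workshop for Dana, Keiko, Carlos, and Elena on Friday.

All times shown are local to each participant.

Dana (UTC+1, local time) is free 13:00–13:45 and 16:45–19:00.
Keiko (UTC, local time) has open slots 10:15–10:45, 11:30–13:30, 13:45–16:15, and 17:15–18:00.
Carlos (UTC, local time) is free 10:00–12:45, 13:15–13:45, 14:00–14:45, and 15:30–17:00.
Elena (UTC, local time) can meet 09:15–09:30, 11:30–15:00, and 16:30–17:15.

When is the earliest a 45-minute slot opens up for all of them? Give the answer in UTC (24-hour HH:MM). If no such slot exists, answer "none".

Dana → UTC: 12:00–12:45, 15:45–18:00.
Keiko → UTC: 10:15–10:45, 11:30–13:30, 13:45–16:15, 17:15–18:00.
Carlos → UTC: 10:00–12:45, 13:15–13:45, 14:00–14:45, 15:30–17:00.
Elena → UTC: 09:15–09:30, 11:30–15:00, 16:30–17:15.
Dana ∩ Keiko: 12:00–12:45, 15:45–16:15, 17:15–18:00.
Dana ∩ Keiko ∩ Carlos: 12:00–12:45, 15:45–16:15.
Dana ∩ Keiko ∩ Carlos ∩ Elena: 12:00–12:45.
Windows ≥ 45 min: 12:00–12:45.
Earliest such window starts at 12:00.

12:00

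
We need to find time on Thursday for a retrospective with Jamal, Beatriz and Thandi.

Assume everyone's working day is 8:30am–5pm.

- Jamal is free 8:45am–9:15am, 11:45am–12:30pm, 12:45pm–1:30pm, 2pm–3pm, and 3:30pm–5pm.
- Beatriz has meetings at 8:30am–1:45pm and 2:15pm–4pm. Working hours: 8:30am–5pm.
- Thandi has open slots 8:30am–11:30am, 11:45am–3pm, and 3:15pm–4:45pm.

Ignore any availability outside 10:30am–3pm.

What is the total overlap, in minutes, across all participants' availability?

15 minutes

Beatriz free within 08:30–17:00: 13:45–14:15, 16:00–17:00.
Jamal ∩ Beatriz: 14:00–14:15, 16:00–17:00.
Jamal ∩ Beatriz ∩ Thandi: 14:00–14:15, 16:00–16:45.
Restricted to 10:30–15:00: 14:00–14:15.
Total common minutes: 15.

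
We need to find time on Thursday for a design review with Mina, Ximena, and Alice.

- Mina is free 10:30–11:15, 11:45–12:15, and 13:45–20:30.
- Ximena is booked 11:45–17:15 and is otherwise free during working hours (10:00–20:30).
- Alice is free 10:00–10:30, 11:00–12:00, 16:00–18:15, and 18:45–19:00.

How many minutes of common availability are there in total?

90 minutes

Ximena free within 10:00–20:30: 10:00–11:45, 17:15–20:30.
Mina ∩ Ximena: 10:30–11:15, 17:15–20:30.
Mina ∩ Ximena ∩ Alice: 11:00–11:15, 17:15–18:15, 18:45–19:00.
Total common minutes: 15 + 60 + 15 = 90.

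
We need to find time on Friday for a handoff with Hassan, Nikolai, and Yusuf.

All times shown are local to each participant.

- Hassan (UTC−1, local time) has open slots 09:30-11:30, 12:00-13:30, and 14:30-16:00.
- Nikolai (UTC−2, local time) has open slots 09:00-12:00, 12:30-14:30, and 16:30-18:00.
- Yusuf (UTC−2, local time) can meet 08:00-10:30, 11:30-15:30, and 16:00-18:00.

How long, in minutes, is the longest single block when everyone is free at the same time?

Hassan → UTC: 10:30–12:30, 13:00–14:30, 15:30–17:00.
Nikolai → UTC: 11:00–14:00, 14:30–16:30, 18:30–20:00.
Yusuf → UTC: 10:00–12:30, 13:30–17:30, 18:00–20:00.
Hassan ∩ Nikolai: 11:00–12:30, 13:00–14:00, 15:30–16:30.
Hassan ∩ Nikolai ∩ Yusuf: 11:00–12:30, 13:30–14:00, 15:30–16:30.
Common window lengths: 90, 30, 60 min; longest is 90.

90 minutes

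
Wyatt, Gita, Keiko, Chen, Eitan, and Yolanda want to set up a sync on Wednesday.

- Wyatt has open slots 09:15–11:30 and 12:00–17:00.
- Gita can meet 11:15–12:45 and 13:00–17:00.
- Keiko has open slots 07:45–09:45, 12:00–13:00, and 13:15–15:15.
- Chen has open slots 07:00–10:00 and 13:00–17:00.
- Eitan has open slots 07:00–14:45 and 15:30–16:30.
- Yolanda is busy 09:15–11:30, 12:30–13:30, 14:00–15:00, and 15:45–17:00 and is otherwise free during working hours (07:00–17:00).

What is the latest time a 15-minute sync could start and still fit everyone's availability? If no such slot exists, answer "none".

13:45

Yolanda free within 07:00–17:00: 07:00–09:15, 11:30–12:30, 13:30–14:00, 15:00–15:45.
Wyatt ∩ Gita: 11:15–11:30, 12:00–12:45, 13:00–17:00.
Wyatt ∩ Gita ∩ Keiko: 12:00–12:45, 13:15–15:15.
Wyatt ∩ Gita ∩ Keiko ∩ Chen: 13:15–15:15.
Wyatt ∩ Gita ∩ Keiko ∩ Chen ∩ Eitan: 13:15–14:45.
Wyatt ∩ Gita ∩ Keiko ∩ Chen ∩ Eitan ∩ Yolanda: 13:30–14:00.
Windows ≥ 15 min: 13:30–14:00.
Latest start in the last window 13:30–14:00 is 14:00 − 15 min = 13:45.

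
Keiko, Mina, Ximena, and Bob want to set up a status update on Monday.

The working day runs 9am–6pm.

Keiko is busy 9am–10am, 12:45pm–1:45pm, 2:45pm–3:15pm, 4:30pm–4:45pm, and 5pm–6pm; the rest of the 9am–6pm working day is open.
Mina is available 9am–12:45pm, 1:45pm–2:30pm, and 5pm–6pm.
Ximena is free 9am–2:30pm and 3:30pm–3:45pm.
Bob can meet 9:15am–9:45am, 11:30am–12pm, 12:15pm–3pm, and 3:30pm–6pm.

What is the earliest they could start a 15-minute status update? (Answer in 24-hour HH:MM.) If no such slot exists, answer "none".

11:30

Keiko free within 09:00–18:00: 10:00–12:45, 13:45–14:45, 15:15–16:30, 16:45–17:00.
Keiko ∩ Mina: 10:00–12:45, 13:45–14:30.
Keiko ∩ Mina ∩ Ximena: 10:00–12:45, 13:45–14:30.
Keiko ∩ Mina ∩ Ximena ∩ Bob: 11:30–12:00, 12:15–12:45, 13:45–14:30.
Windows ≥ 15 min: 11:30–12:00, 12:15–12:45, 13:45–14:30.
Earliest such window starts at 11:30.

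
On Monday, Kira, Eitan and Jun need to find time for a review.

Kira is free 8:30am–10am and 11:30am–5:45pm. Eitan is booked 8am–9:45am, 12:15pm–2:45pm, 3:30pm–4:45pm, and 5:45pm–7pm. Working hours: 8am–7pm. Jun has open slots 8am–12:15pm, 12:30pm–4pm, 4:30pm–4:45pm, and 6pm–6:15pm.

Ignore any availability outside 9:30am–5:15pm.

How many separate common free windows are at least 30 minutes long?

Eitan free within 08:00–19:00: 09:45–12:15, 14:45–15:30, 16:45–17:45.
Kira ∩ Eitan: 09:45–10:00, 11:30–12:15, 14:45–15:30, 16:45–17:45.
Kira ∩ Eitan ∩ Jun: 09:45–10:00, 11:30–12:15, 14:45–15:30.
Restricted to 09:30–17:15: 09:45–10:00, 11:30–12:15, 14:45–15:30.
Windows ≥ 30 min: 11:30–12:15, 14:45–15:30.
That's 2 windows.

2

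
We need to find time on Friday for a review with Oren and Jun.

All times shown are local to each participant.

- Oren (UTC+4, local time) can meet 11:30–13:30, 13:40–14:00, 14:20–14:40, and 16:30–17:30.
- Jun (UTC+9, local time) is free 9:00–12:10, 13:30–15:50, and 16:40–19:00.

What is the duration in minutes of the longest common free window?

Oren → UTC: 07:30–09:30, 09:40–10:00, 10:20–10:40, 12:30–13:30.
Jun → UTC: 00:00–03:10, 04:30–06:50, 07:40–10:00.
Oren ∩ Jun: 07:40–09:30, 09:40–10:00.
Common window lengths: 110, 20 min; longest is 110.

110 minutes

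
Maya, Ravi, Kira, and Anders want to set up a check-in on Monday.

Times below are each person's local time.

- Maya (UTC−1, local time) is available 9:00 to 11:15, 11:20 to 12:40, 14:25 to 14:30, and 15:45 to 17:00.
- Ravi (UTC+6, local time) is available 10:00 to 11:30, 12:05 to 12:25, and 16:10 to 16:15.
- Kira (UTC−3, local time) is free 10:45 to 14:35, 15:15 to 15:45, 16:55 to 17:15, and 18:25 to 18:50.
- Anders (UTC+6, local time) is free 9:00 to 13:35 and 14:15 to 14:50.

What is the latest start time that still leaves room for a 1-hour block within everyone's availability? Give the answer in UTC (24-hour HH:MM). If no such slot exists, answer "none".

Maya → UTC: 10:00–12:15, 12:20–13:40, 15:25–15:30, 16:45–18:00.
Ravi → UTC: 04:00–05:30, 06:05–06:25, 10:10–10:15.
Kira → UTC: 13:45–17:35, 18:15–18:45, 19:55–20:15, 21:25–21:50.
Anders → UTC: 03:00–07:35, 08:15–08:50.
Maya ∩ Ravi: 10:10–10:15.
Maya ∩ Ravi ∩ Kira: (none).
Maya ∩ Ravi ∩ Kira ∩ Anders: (none).
Windows ≥ 60 min: (none).

none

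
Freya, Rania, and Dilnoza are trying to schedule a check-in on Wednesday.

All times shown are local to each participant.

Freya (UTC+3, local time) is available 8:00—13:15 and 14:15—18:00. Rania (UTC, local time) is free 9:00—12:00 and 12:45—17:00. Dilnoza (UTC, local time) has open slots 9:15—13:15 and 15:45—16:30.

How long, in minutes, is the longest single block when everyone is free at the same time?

Freya → UTC: 05:00–10:15, 11:15–15:00.
Rania → UTC: 09:00–12:00, 12:45–17:00.
Dilnoza → UTC: 09:15–13:15, 15:45–16:30.
Freya ∩ Rania: 09:00–10:15, 11:15–12:00, 12:45–15:00.
Freya ∩ Rania ∩ Dilnoza: 09:15–10:15, 11:15–12:00, 12:45–13:15.
Common window lengths: 60, 45, 30 min; longest is 60.

60 minutes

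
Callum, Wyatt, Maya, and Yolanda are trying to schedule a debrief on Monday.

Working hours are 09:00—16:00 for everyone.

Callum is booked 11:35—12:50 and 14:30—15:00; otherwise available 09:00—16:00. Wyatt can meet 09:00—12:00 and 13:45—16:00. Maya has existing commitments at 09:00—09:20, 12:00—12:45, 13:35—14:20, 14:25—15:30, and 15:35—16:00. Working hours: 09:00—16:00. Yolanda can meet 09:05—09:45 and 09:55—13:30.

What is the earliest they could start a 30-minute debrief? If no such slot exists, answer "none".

09:55

Callum free within 09:00–16:00: 09:00–11:35, 12:50–14:30, 15:00–16:00.
Maya free within 09:00–16:00: 09:20–12:00, 12:45–13:35, 14:20–14:25, 15:30–15:35.
Callum ∩ Wyatt: 09:00–11:35, 13:45–14:30, 15:00–16:00.
Callum ∩ Wyatt ∩ Maya: 09:20–11:35, 14:20–14:25, 15:30–15:35.
Callum ∩ Wyatt ∩ Maya ∩ Yolanda: 09:20–09:45, 09:55–11:35.
Windows ≥ 30 min: 09:55–11:35.
Earliest such window starts at 09:55.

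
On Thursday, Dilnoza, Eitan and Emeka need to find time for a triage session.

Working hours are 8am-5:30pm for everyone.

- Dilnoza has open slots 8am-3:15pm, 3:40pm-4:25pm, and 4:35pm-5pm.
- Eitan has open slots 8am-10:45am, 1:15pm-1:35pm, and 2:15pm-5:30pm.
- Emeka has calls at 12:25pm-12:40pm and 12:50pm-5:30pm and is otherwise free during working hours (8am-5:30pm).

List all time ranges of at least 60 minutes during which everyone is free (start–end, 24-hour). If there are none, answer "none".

08:00–10:45

Emeka free within 08:00–17:30: 08:00–12:25, 12:40–12:50.
Dilnoza ∩ Eitan: 08:00–10:45, 13:15–13:35, 14:15–15:15, 15:40–16:25, 16:35–17:00.
Dilnoza ∩ Eitan ∩ Emeka: 08:00–10:45.
Windows ≥ 60 min: 08:00–10:45.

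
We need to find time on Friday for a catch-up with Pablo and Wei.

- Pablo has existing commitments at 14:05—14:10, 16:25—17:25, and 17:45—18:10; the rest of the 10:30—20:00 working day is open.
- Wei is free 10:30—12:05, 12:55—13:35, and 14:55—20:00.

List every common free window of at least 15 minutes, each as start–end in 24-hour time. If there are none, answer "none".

10:30–12:05, 12:55–13:35, 14:55–16:25, 17:25–17:45, 18:10–20:00

Pablo free within 10:30–20:00: 10:30–14:05, 14:10–16:25, 17:25–17:45, 18:10–20:00.
Pablo ∩ Wei: 10:30–12:05, 12:55–13:35, 14:55–16:25, 17:25–17:45, 18:10–20:00.
Windows ≥ 15 min: 10:30–12:05, 12:55–13:35, 14:55–16:25, 17:25–17:45, 18:10–20:00.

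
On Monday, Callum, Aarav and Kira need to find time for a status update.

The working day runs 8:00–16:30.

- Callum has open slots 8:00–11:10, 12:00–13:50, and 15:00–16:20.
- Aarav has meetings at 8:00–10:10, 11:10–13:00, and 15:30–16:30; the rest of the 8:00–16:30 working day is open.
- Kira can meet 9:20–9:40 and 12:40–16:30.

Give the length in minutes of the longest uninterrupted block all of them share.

50 minutes

Aarav free within 08:00–16:30: 10:10–11:10, 13:00–15:30.
Callum ∩ Aarav: 10:10–11:10, 13:00–13:50, 15:00–15:30.
Callum ∩ Aarav ∩ Kira: 13:00–13:50, 15:00–15:30.
Common window lengths: 50, 30 min; longest is 50.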